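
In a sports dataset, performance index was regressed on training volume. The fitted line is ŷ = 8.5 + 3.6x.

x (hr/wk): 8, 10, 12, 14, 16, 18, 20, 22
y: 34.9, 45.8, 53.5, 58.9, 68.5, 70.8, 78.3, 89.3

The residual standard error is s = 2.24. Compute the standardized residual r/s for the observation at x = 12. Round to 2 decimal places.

0.80

ŷ = 8.5 + 3.6·12 = 51.7
r = 53.5 − 51.7 = 1.8
r/s = 1.8 / 2.24 = 0.80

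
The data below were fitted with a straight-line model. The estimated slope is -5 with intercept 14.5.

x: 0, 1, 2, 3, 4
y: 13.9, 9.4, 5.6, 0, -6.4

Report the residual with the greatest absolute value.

x=0: ŷ = 14.5 − 5·0 = 14.5; e = 13.9 − 14.5 = -0.6
x=1: ŷ = 14.5 − 5·1 = 9.5; e = 9.4 − 9.5 = -0.1
x=2: ŷ = 14.5 − 5·2 = 4.5; e = 5.6 − 4.5 = 1.1
x=3: ŷ = 14.5 − 5·3 = -0.5; e = 0 − (-0.5) = 0.5
x=4: ŷ = 14.5 − 5·4 = -5.5; e = -6.4 − (-5.5) = -0.9
Largest |e| is 1.1 at x = 2, residual 1.1.

e = 1.1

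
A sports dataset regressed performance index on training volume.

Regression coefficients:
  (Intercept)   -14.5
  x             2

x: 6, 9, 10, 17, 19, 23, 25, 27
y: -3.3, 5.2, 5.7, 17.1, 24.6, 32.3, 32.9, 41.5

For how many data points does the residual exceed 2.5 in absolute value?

1

x=6: ŷ = -14.5 + 2·6 = -2.5; r = -3.3 − (-2.5) = -0.8
x=9: ŷ = -14.5 + 2·9 = 3.5; r = 5.2 − 3.5 = 1.7
x=10: ŷ = -14.5 + 2·10 = 5.5; r = 5.7 − 5.5 = 0.2
x=17: ŷ = -14.5 + 2·17 = 19.5; r = 17.1 − 19.5 = -2.4
x=19: ŷ = -14.5 + 2·19 = 23.5; r = 24.6 − 23.5 = 1.1
x=23: ŷ = -14.5 + 2·23 = 31.5; r = 32.3 − 31.5 = 0.8
x=25: ŷ = -14.5 + 2·25 = 35.5; r = 32.9 − 35.5 = -2.6
x=27: ŷ = -14.5 + 2·27 = 39.5; r = 41.5 − 39.5 = 2
|r| > 2.5: x=25 (|r|=2.6) → 1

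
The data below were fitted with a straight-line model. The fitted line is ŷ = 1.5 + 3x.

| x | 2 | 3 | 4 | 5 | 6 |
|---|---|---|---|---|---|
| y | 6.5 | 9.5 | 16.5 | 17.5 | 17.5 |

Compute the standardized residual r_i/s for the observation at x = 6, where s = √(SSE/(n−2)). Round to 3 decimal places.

-0.866

x=2: ŷ = 1.5 + 3·2 = 7.5; r = 6.5 − 7.5 = -1
x=3: ŷ = 1.5 + 3·3 = 10.5; r = 9.5 − 10.5 = -1
x=4: ŷ = 1.5 + 3·4 = 13.5; r = 16.5 − 13.5 = 3
x=5: ŷ = 1.5 + 3·5 = 16.5; r = 17.5 − 16.5 = 1
x=6: ŷ = 1.5 + 3·6 = 19.5; r = 17.5 − 19.5 = -2
SSE = 1 + 1 + 9 + 1 + 4 = 16
s = √(16/3) = 2.3094
r/s = -2 / 2.3094 = -0.866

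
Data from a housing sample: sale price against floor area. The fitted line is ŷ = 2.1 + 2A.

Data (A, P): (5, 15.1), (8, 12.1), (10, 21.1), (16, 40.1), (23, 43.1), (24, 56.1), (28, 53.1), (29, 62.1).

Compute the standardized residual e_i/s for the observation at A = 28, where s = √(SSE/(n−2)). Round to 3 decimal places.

A=5: ŷ = 2.1 + 2·5 = 12.1; e = 15.1 − 12.1 = 3
A=8: ŷ = 2.1 + 2·8 = 18.1; e = 12.1 − 18.1 = -6
A=10: ŷ = 2.1 + 2·10 = 22.1; e = 21.1 − 22.1 = -1
A=16: ŷ = 2.1 + 2·16 = 34.1; e = 40.1 − 34.1 = 6
A=23: ŷ = 2.1 + 2·23 = 48.1; e = 43.1 − 48.1 = -5
A=24: ŷ = 2.1 + 2·24 = 50.1; e = 56.1 − 50.1 = 6
A=28: ŷ = 2.1 + 2·28 = 58.1; e = 53.1 − 58.1 = -5
A=29: ŷ = 2.1 + 2·29 = 60.1; e = 62.1 − 60.1 = 2
SSE = 9 + 36 + 1 + 36 + 25 + 36 + 25 + 4 = 172
s = √(172/6) = 5.35413
e/s = -5 / 5.35413 = -0.934

-0.934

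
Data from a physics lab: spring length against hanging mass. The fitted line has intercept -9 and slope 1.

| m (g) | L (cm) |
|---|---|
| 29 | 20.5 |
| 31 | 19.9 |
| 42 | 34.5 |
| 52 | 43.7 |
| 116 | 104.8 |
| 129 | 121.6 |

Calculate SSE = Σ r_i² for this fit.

SSE = 14.8

m=29: L̂ = -9 + 29 = 20; r = 20.5 − 20 = 0.5
m=31: L̂ = -9 + 31 = 22; r = 19.9 − 22 = -2.1
m=42: L̂ = -9 + 42 = 33; r = 34.5 − 33 = 1.5
m=52: L̂ = -9 + 52 = 43; r = 43.7 − 43 = 0.7
m=116: L̂ = -9 + 116 = 107; r = 104.8 − 107 = -2.2
m=129: L̂ = -9 + 129 = 120; r = 121.6 − 120 = 1.6
SSE = 0.25 + 4.41 + 2.25 + 0.49 + 4.84 + 2.56 = 14.8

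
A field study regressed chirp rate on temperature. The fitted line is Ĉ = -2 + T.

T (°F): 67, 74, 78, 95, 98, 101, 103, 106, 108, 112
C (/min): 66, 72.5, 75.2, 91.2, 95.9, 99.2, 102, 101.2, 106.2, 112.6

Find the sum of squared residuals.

T=67: Ĉ = -2 + 67 = 65; r = 66 − 65 = 1
T=74: Ĉ = -2 + 74 = 72; r = 72.5 − 72 = 0.5
T=78: Ĉ = -2 + 78 = 76; r = 75.2 − 76 = -0.8
T=95: Ĉ = -2 + 95 = 93; r = 91.2 − 93 = -1.8
T=98: Ĉ = -2 + 98 = 96; r = 95.9 − 96 = -0.1
T=101: Ĉ = -2 + 101 = 99; r = 99.2 − 99 = 0.2
T=103: Ĉ = -2 + 103 = 101; r = 102 − 101 = 1
T=106: Ĉ = -2 + 106 = 104; r = 101.2 − 104 = -2.8
T=108: Ĉ = -2 + 108 = 106; r = 106.2 − 106 = 0.2
T=112: Ĉ = -2 + 112 = 110; r = 112.6 − 110 = 2.6
SSE = 1 + 0.25 + 0.64 + 3.24 + 0.01 + 0.04 + 1 + 7.84 + 0.04 + 6.76 = 20.82

SSE = 20.82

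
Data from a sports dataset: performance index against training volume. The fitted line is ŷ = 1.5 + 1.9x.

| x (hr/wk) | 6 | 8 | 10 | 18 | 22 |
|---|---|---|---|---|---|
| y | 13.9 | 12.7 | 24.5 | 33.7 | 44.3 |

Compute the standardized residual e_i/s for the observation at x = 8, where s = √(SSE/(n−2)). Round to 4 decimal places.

x=6: ŷ = 1.5 + 1.9·6 = 12.9; e = 13.9 − 12.9 = 1
x=8: ŷ = 1.5 + 1.9·8 = 16.7; e = 12.7 − 16.7 = -4
x=10: ŷ = 1.5 + 1.9·10 = 20.5; e = 24.5 − 20.5 = 4
x=18: ŷ = 1.5 + 1.9·18 = 35.7; e = 33.7 − 35.7 = -2
x=22: ŷ = 1.5 + 1.9·22 = 43.3; e = 44.3 − 43.3 = 1
SSE = 1 + 16 + 16 + 4 + 1 = 38
s = √(38/3) = 3.55903
e/s = -4 / 3.55903 = -1.1239

-1.1239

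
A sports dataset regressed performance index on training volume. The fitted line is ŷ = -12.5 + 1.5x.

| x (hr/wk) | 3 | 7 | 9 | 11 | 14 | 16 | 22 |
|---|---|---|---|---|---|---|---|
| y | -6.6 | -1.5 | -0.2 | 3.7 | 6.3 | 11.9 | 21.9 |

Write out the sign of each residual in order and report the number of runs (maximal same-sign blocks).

x=3: ŷ = -12.5 + 1.5·3 = -8; e = -6.6 − (-8) = 1.4
x=7: ŷ = -12.5 + 1.5·7 = -2; e = -1.5 − (-2) = 0.5
x=9: ŷ = -12.5 + 1.5·9 = 1; e = -0.2 − 1 = -1.2
x=11: ŷ = -12.5 + 1.5·11 = 4; e = 3.7 − 4 = -0.3
x=14: ŷ = -12.5 + 1.5·14 = 8.5; e = 6.3 − 8.5 = -2.2
x=16: ŷ = -12.5 + 1.5·16 = 11.5; e = 11.9 − 11.5 = 0.4
x=22: ŷ = -12.5 + 1.5·22 = 20.5; e = 21.9 − 20.5 = 1.4
Signs: + + − − − + +
Runs: +×2, −×3, +×2 → 3

3 runs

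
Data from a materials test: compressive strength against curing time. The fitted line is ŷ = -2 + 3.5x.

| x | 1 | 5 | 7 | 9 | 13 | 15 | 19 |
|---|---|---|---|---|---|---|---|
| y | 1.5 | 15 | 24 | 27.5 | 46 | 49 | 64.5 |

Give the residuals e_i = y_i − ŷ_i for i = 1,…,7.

0, -0.5, 1.5, -2, 2.5, -1.5, 0

x=1: ŷ = -2 + 3.5·1 = 1.5; e = 1.5 − 1.5 = 0
x=5: ŷ = -2 + 3.5·5 = 15.5; e = 15 − 15.5 = -0.5
x=7: ŷ = -2 + 3.5·7 = 22.5; e = 24 − 22.5 = 1.5
x=9: ŷ = -2 + 3.5·9 = 29.5; e = 27.5 − 29.5 = -2
x=13: ŷ = -2 + 3.5·13 = 43.5; e = 46 − 43.5 = 2.5
x=15: ŷ = -2 + 3.5·15 = 50.5; e = 49 − 50.5 = -1.5
x=19: ŷ = -2 + 3.5·19 = 64.5; e = 64.5 − 64.5 = 0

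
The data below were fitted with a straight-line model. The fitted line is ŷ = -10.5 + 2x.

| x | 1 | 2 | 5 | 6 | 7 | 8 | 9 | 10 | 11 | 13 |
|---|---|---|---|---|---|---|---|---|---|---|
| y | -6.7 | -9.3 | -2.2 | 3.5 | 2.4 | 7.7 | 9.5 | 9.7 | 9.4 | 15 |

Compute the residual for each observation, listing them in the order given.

1.8, -2.8, -1.7, 2, -1.1, 2.2, 2, 0.2, -2.1, -0.5

x=1: ŷ = -10.5 + 2·1 = -8.5; e = -6.7 − (-8.5) = 1.8
x=2: ŷ = -10.5 + 2·2 = -6.5; e = -9.3 − (-6.5) = -2.8
x=5: ŷ = -10.5 + 2·5 = -0.5; e = -2.2 − (-0.5) = -1.7
x=6: ŷ = -10.5 + 2·6 = 1.5; e = 3.5 − 1.5 = 2
x=7: ŷ = -10.5 + 2·7 = 3.5; e = 2.4 − 3.5 = -1.1
x=8: ŷ = -10.5 + 2·8 = 5.5; e = 7.7 − 5.5 = 2.2
x=9: ŷ = -10.5 + 2·9 = 7.5; e = 9.5 − 7.5 = 2
x=10: ŷ = -10.5 + 2·10 = 9.5; e = 9.7 − 9.5 = 0.2
x=11: ŷ = -10.5 + 2·11 = 11.5; e = 9.4 − 11.5 = -2.1
x=13: ŷ = -10.5 + 2·13 = 15.5; e = 15 − 15.5 = -0.5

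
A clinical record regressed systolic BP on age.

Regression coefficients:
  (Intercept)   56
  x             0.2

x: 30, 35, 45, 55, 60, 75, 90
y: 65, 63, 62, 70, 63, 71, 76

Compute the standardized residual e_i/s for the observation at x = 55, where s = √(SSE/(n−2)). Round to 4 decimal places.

0.8964

x=30: ŷ = 56 + 0.2·30 = 62; e = 65 − 62 = 3
x=35: ŷ = 56 + 0.2·35 = 63; e = 63 − 63 = 0
x=45: ŷ = 56 + 0.2·45 = 65; e = 62 − 65 = -3
x=55: ŷ = 56 + 0.2·55 = 67; e = 70 − 67 = 3
x=60: ŷ = 56 + 0.2·60 = 68; e = 63 − 68 = -5
x=75: ŷ = 56 + 0.2·75 = 71; e = 71 − 71 = 0
x=90: ŷ = 56 + 0.2·90 = 74; e = 76 − 74 = 2
SSE = 9 + 0 + 9 + 9 + 25 + 0 + 4 = 56
s = √(56/5) = 3.34664
e/s = 3 / 3.34664 = 0.8964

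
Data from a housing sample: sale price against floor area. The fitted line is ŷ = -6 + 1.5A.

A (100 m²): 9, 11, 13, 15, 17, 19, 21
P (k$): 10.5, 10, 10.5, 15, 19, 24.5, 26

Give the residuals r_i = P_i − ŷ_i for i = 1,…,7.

A=9: ŷ = -6 + 1.5·9 = 7.5; r = 10.5 − 7.5 = 3
A=11: ŷ = -6 + 1.5·11 = 10.5; r = 10 − 10.5 = -0.5
A=13: ŷ = -6 + 1.5·13 = 13.5; r = 10.5 − 13.5 = -3
A=15: ŷ = -6 + 1.5·15 = 16.5; r = 15 − 16.5 = -1.5
A=17: ŷ = -6 + 1.5·17 = 19.5; r = 19 − 19.5 = -0.5
A=19: ŷ = -6 + 1.5·19 = 22.5; r = 24.5 − 22.5 = 2
A=21: ŷ = -6 + 1.5·21 = 25.5; r = 26 − 25.5 = 0.5

3, -0.5, -3, -1.5, -0.5, 2, 0.5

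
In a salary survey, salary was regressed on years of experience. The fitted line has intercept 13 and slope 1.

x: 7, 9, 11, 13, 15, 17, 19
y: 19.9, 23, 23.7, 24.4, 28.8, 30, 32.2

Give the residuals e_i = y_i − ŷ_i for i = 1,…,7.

x=7: ŷ = 13 + 7 = 20; e = 19.9 − 20 = -0.1
x=9: ŷ = 13 + 9 = 22; e = 23 − 22 = 1
x=11: ŷ = 13 + 11 = 24; e = 23.7 − 24 = -0.3
x=13: ŷ = 13 + 13 = 26; e = 24.4 − 26 = -1.6
x=15: ŷ = 13 + 15 = 28; e = 28.8 − 28 = 0.8
x=17: ŷ = 13 + 17 = 30; e = 30 − 30 = 0
x=19: ŷ = 13 + 19 = 32; e = 32.2 − 32 = 0.2

-0.1, 1, -0.3, -1.6, 0.8, 0, 0.2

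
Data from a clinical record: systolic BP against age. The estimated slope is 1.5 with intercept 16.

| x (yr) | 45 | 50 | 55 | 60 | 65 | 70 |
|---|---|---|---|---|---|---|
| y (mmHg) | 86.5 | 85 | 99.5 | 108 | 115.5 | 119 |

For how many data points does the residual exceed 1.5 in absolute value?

x=45: ŷ = 16 + 1.5·45 = 83.5; e = 86.5 − 83.5 = 3
x=50: ŷ = 16 + 1.5·50 = 91; e = 85 − 91 = -6
x=55: ŷ = 16 + 1.5·55 = 98.5; e = 99.5 − 98.5 = 1
x=60: ŷ = 16 + 1.5·60 = 106; e = 108 − 106 = 2
x=65: ŷ = 16 + 1.5·65 = 113.5; e = 115.5 − 113.5 = 2
x=70: ŷ = 16 + 1.5·70 = 121; e = 119 − 121 = -2
|e| > 1.5: x=45 (|e|=3), x=50 (|e|=6), x=60 (|e|=2), x=65 (|e|=2), x=70 (|e|=2) → 5

5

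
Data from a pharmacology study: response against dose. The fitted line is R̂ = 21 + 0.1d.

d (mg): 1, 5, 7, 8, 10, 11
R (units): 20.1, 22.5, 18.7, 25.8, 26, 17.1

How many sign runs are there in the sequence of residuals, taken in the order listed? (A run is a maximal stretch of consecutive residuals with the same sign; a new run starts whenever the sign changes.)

5 runs

d=1: R̂ = 21 + 0.1·1 = 21.1; e = 20.1 − 21.1 = -1
d=5: R̂ = 21 + 0.1·5 = 21.5; e = 22.5 − 21.5 = 1
d=7: R̂ = 21 + 0.1·7 = 21.7; e = 18.7 − 21.7 = -3
d=8: R̂ = 21 + 0.1·8 = 21.8; e = 25.8 − 21.8 = 4
d=10: R̂ = 21 + 0.1·10 = 22; e = 26 − 22 = 4
d=11: R̂ = 21 + 0.1·11 = 22.1; e = 17.1 − 22.1 = -5
Signs: − + − + + −
Runs: −×1, +×1, −×1, +×2, −×1 → 5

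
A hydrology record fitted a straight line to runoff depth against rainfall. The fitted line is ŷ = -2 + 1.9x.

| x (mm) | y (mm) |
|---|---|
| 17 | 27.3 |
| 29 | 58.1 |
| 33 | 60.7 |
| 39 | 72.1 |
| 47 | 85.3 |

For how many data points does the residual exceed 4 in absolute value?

1

x=17: ŷ = -2 + 1.9·17 = 30.3; r = 27.3 − 30.3 = -3
x=29: ŷ = -2 + 1.9·29 = 53.1; r = 58.1 − 53.1 = 5
x=33: ŷ = -2 + 1.9·33 = 60.7; r = 60.7 − 60.7 = 0
x=39: ŷ = -2 + 1.9·39 = 72.1; r = 72.1 − 72.1 = 0
x=47: ŷ = -2 + 1.9·47 = 87.3; r = 85.3 − 87.3 = -2
|r| > 4: x=29 (|r|=5) → 1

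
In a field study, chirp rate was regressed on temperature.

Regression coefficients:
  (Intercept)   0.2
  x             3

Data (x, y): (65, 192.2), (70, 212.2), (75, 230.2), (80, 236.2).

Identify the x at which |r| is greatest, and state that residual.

x=65: ŷ = 0.2 + 3·65 = 195.2; r = 192.2 − 195.2 = -3
x=70: ŷ = 0.2 + 3·70 = 210.2; r = 212.2 − 210.2 = 2
x=75: ŷ = 0.2 + 3·75 = 225.2; r = 230.2 − 225.2 = 5
x=80: ŷ = 0.2 + 3·80 = 240.2; r = 236.2 − 240.2 = -4
Largest |r| is 5 at x = 75, residual 5.

x = 75, r = 5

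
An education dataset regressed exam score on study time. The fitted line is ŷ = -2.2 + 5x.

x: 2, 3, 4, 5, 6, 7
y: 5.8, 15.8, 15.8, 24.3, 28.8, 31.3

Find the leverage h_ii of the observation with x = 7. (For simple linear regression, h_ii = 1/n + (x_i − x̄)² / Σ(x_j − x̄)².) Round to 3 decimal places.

x̄ = (2 + 3 + 4 + 5 + 6 + 7)/6 = 4.5
Σ(x − x̄)² = 6.25 + 2.25 + 0.25 + 0.25 + 2.25 + 6.25 = 17.5
h = 1/6 + (2.5)²/17.5 = 0.166667 + 0.357143 = 0.524

h = 0.524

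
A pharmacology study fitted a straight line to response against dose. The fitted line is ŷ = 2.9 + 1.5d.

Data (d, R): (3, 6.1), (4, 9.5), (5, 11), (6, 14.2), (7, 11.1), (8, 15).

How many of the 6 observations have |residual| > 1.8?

d=3: ŷ = 2.9 + 1.5·3 = 7.4; e = 6.1 − 7.4 = -1.3
d=4: ŷ = 2.9 + 1.5·4 = 8.9; e = 9.5 − 8.9 = 0.6
d=5: ŷ = 2.9 + 1.5·5 = 10.4; e = 11 − 10.4 = 0.6
d=6: ŷ = 2.9 + 1.5·6 = 11.9; e = 14.2 − 11.9 = 2.3
d=7: ŷ = 2.9 + 1.5·7 = 13.4; e = 11.1 − 13.4 = -2.3
d=8: ŷ = 2.9 + 1.5·8 = 14.9; e = 15 − 14.9 = 0.1
|e| > 1.8: d=6 (|e|=2.3), d=7 (|e|=2.3) → 2

2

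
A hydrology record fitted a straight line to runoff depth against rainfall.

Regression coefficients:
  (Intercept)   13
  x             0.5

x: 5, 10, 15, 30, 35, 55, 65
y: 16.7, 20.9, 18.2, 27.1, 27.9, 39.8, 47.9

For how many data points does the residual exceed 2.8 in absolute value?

1

x=5: ŷ = 13 + 0.5·5 = 15.5; e = 16.7 − 15.5 = 1.2
x=10: ŷ = 13 + 0.5·10 = 18; e = 20.9 − 18 = 2.9
x=15: ŷ = 13 + 0.5·15 = 20.5; e = 18.2 − 20.5 = -2.3
x=30: ŷ = 13 + 0.5·30 = 28; e = 27.1 − 28 = -0.9
x=35: ŷ = 13 + 0.5·35 = 30.5; e = 27.9 − 30.5 = -2.6
x=55: ŷ = 13 + 0.5·55 = 40.5; e = 39.8 − 40.5 = -0.7
x=65: ŷ = 13 + 0.5·65 = 45.5; e = 47.9 − 45.5 = 2.4
|e| > 2.8: x=10 (|e|=2.9) → 1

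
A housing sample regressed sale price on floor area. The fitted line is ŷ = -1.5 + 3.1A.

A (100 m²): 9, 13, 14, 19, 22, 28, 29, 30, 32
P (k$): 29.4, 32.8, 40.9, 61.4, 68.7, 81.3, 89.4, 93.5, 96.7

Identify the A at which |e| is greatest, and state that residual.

A = 13, e = -6

A=9: ŷ = -1.5 + 3.1·9 = 26.4; e = 29.4 − 26.4 = 3
A=13: ŷ = -1.5 + 3.1·13 = 38.8; e = 32.8 − 38.8 = -6
A=14: ŷ = -1.5 + 3.1·14 = 41.9; e = 40.9 − 41.9 = -1
A=19: ŷ = -1.5 + 3.1·19 = 57.4; e = 61.4 − 57.4 = 4
A=22: ŷ = -1.5 + 3.1·22 = 66.7; e = 68.7 − 66.7 = 2
A=28: ŷ = -1.5 + 3.1·28 = 85.3; e = 81.3 − 85.3 = -4
A=29: ŷ = -1.5 + 3.1·29 = 88.4; e = 89.4 − 88.4 = 1
A=30: ŷ = -1.5 + 3.1·30 = 91.5; e = 93.5 − 91.5 = 2
A=32: ŷ = -1.5 + 3.1·32 = 97.7; e = 96.7 − 97.7 = -1
Largest |e| is 6 at A = 13, residual -6.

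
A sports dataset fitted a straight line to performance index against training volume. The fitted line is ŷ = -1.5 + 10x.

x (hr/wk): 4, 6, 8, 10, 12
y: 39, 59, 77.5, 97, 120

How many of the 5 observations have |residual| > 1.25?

2

x=4: ŷ = -1.5 + 10·4 = 38.5; e = 39 − 38.5 = 0.5
x=6: ŷ = -1.5 + 10·6 = 58.5; e = 59 − 58.5 = 0.5
x=8: ŷ = -1.5 + 10·8 = 78.5; e = 77.5 − 78.5 = -1
x=10: ŷ = -1.5 + 10·10 = 98.5; e = 97 − 98.5 = -1.5
x=12: ŷ = -1.5 + 10·12 = 118.5; e = 120 − 118.5 = 1.5
|e| > 1.25: x=10 (|e|=1.5), x=12 (|e|=1.5) → 2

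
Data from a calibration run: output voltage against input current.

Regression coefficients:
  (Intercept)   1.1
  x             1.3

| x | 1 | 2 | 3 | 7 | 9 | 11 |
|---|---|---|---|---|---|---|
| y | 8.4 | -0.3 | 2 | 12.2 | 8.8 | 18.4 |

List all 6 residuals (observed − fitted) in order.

x=1: ŷ = 1.1 + 1.3·1 = 2.4; e = 8.4 − 2.4 = 6
x=2: ŷ = 1.1 + 1.3·2 = 3.7; e = -0.3 − 3.7 = -4
x=3: ŷ = 1.1 + 1.3·3 = 5; e = 2 − 5 = -3
x=7: ŷ = 1.1 + 1.3·7 = 10.2; e = 12.2 − 10.2 = 2
x=9: ŷ = 1.1 + 1.3·9 = 12.8; e = 8.8 − 12.8 = -4
x=11: ŷ = 1.1 + 1.3·11 = 15.4; e = 18.4 − 15.4 = 3

6, -4, -3, 2, -4, 3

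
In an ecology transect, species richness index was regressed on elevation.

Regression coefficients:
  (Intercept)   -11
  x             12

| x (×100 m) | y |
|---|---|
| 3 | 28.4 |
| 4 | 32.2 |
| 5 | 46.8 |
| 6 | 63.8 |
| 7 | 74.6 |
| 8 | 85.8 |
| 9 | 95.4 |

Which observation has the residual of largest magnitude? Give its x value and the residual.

x=3: ŷ = -11 + 12·3 = 25; e = 28.4 − 25 = 3.4
x=4: ŷ = -11 + 12·4 = 37; e = 32.2 − 37 = -4.8
x=5: ŷ = -11 + 12·5 = 49; e = 46.8 − 49 = -2.2
x=6: ŷ = -11 + 12·6 = 61; e = 63.8 − 61 = 2.8
x=7: ŷ = -11 + 12·7 = 73; e = 74.6 − 73 = 1.6
x=8: ŷ = -11 + 12·8 = 85; e = 85.8 − 85 = 0.8
x=9: ŷ = -11 + 12·9 = 97; e = 95.4 − 97 = -1.6
Largest |e| is 4.8 at x = 4, residual -4.8.

x = 4, e = -4.8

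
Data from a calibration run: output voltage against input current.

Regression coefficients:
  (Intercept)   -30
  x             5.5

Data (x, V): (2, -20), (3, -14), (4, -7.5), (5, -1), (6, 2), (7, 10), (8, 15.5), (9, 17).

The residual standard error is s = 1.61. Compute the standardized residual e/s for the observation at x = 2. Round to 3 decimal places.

-0.621

ŷ = -30 + 5.5·2 = -19
e = -20 − (-19) = -1
e/s = -1 / 1.61 = -0.621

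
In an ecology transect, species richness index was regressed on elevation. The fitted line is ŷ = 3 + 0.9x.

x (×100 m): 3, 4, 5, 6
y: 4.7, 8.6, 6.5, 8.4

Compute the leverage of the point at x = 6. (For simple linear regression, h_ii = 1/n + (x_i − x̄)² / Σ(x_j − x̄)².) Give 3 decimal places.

x̄ = (3 + 4 + 5 + 6)/4 = 4.5
Σ(x − x̄)² = 2.25 + 0.25 + 0.25 + 2.25 = 5
h = 1/4 + (1.5)²/5 = 0.25 + 0.45 = 0.700

h = 0.700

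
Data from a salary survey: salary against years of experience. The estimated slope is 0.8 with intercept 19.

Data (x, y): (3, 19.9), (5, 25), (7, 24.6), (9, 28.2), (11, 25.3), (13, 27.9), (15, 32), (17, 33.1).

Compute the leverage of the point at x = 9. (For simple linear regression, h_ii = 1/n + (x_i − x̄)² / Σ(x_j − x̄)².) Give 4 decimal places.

x̄ = (3 + 5 + 7 + 9 + 11 + 13 + 15 + 17)/8 = 10
Σ(x − x̄)² = 49 + 25 + 9 + 1 + 1 + 9 + 25 + 49 = 168
h = 1/8 + (-1)²/168 = 0.125 + 0.00595238 = 0.1310

h = 0.1310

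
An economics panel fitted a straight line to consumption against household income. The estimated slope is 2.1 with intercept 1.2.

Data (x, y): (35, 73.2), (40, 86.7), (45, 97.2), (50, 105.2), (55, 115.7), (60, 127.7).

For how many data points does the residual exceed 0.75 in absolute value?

x=35: ŷ = 1.2 + 2.1·35 = 74.7; r = 73.2 − 74.7 = -1.5
x=40: ŷ = 1.2 + 2.1·40 = 85.2; r = 86.7 − 85.2 = 1.5
x=45: ŷ = 1.2 + 2.1·45 = 95.7; r = 97.2 − 95.7 = 1.5
x=50: ŷ = 1.2 + 2.1·50 = 106.2; r = 105.2 − 106.2 = -1
x=55: ŷ = 1.2 + 2.1·55 = 116.7; r = 115.7 − 116.7 = -1
x=60: ŷ = 1.2 + 2.1·60 = 127.2; r = 127.7 − 127.2 = 0.5
|r| > 0.75: x=35 (|r|=1.5), x=40 (|r|=1.5), x=45 (|r|=1.5), x=50 (|r|=1), x=55 (|r|=1) → 5

5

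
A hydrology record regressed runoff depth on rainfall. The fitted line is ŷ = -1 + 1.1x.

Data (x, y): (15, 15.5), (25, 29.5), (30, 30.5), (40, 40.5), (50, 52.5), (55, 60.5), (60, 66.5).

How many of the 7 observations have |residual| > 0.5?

x=15: ŷ = -1 + 1.1·15 = 15.5; e = 15.5 − 15.5 = 0
x=25: ŷ = -1 + 1.1·25 = 26.5; e = 29.5 − 26.5 = 3
x=30: ŷ = -1 + 1.1·30 = 32; e = 30.5 − 32 = -1.5
x=40: ŷ = -1 + 1.1·40 = 43; e = 40.5 − 43 = -2.5
x=50: ŷ = -1 + 1.1·50 = 54; e = 52.5 − 54 = -1.5
x=55: ŷ = -1 + 1.1·55 = 59.5; e = 60.5 − 59.5 = 1
x=60: ŷ = -1 + 1.1·60 = 65; e = 66.5 − 65 = 1.5
|e| > 0.5: x=25 (|e|=3), x=30 (|e|=1.5), x=40 (|e|=2.5), x=50 (|e|=1.5), x=55 (|e|=1), x=60 (|e|=1.5) → 6

6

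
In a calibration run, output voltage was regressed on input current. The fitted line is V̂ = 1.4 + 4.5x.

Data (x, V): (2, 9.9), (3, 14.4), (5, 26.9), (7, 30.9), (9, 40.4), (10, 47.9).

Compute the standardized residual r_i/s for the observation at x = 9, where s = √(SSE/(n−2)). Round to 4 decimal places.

-0.7071

x=2: V̂ = 1.4 + 4.5·2 = 10.4; r = 9.9 − 10.4 = -0.5
x=3: V̂ = 1.4 + 4.5·3 = 14.9; r = 14.4 − 14.9 = -0.5
x=5: V̂ = 1.4 + 4.5·5 = 23.9; r = 26.9 − 23.9 = 3
x=7: V̂ = 1.4 + 4.5·7 = 32.9; r = 30.9 − 32.9 = -2
x=9: V̂ = 1.4 + 4.5·9 = 41.9; r = 40.4 − 41.9 = -1.5
x=10: V̂ = 1.4 + 4.5·10 = 46.4; r = 47.9 − 46.4 = 1.5
SSE = 0.25 + 0.25 + 9 + 4 + 2.25 + 2.25 = 18
s = √(18/4) = 2.12132
r/s = -1.5 / 2.12132 = -0.7071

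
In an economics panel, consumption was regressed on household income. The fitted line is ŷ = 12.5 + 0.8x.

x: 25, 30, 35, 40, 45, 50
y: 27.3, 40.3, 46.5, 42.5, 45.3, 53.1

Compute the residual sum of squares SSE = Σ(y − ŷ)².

x=25: ŷ = 12.5 + 0.8·25 = 32.5; e = 27.3 − 32.5 = -5.2
x=30: ŷ = 12.5 + 0.8·30 = 36.5; e = 40.3 − 36.5 = 3.8
x=35: ŷ = 12.5 + 0.8·35 = 40.5; e = 46.5 − 40.5 = 6
x=40: ŷ = 12.5 + 0.8·40 = 44.5; e = 42.5 − 44.5 = -2
x=45: ŷ = 12.5 + 0.8·45 = 48.5; e = 45.3 − 48.5 = -3.2
x=50: ŷ = 12.5 + 0.8·50 = 52.5; e = 53.1 − 52.5 = 0.6
SSE = 27.04 + 14.44 + 36 + 4 + 10.24 + 0.36 = 92.08

SSE = 92.08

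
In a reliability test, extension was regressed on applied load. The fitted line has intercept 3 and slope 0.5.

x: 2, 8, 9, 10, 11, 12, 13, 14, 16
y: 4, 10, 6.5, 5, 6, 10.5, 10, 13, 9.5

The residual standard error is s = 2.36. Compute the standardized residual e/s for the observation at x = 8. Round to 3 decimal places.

1.271

ŷ = 3 + 0.5·8 = 7
e = 10 − 7 = 3
e/s = 3 / 2.36 = 1.271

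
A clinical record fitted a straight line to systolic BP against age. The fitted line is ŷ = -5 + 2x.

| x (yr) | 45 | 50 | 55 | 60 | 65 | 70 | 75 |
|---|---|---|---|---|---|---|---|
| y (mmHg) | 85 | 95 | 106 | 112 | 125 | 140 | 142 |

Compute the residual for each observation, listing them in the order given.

x=45: ŷ = -5 + 2·45 = 85; e = 85 − 85 = 0
x=50: ŷ = -5 + 2·50 = 95; e = 95 − 95 = 0
x=55: ŷ = -5 + 2·55 = 105; e = 106 − 105 = 1
x=60: ŷ = -5 + 2·60 = 115; e = 112 − 115 = -3
x=65: ŷ = -5 + 2·65 = 125; e = 125 − 125 = 0
x=70: ŷ = -5 + 2·70 = 135; e = 140 − 135 = 5
x=75: ŷ = -5 + 2·75 = 145; e = 142 − 145 = -3

0, 0, 1, -3, 0, 5, -3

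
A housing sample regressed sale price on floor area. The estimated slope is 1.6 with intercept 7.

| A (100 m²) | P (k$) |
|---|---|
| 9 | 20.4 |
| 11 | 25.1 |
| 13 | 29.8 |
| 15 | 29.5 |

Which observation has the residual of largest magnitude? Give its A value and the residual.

A=9: P̂ = 7 + 1.6·9 = 21.4; e = 20.4 − 21.4 = -1
A=11: P̂ = 7 + 1.6·11 = 24.6; e = 25.1 − 24.6 = 0.5
A=13: P̂ = 7 + 1.6·13 = 27.8; e = 29.8 − 27.8 = 2
A=15: P̂ = 7 + 1.6·15 = 31; e = 29.5 − 31 = -1.5
Largest |e| is 2 at A = 13, residual 2.

A = 13, e = 2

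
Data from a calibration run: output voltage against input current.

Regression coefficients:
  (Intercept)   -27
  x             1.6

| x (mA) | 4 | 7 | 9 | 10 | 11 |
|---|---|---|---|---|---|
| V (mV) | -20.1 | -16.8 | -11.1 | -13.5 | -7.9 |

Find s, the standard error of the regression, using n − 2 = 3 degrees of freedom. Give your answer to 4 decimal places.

s = 2.0000

x=4: ŷ = -27 + 1.6·4 = -20.6; r = -20.1 − (-20.6) = 0.5
x=7: ŷ = -27 + 1.6·7 = -15.8; r = -16.8 − (-15.8) = -1
x=9: ŷ = -27 + 1.6·9 = -12.6; r = -11.1 − (-12.6) = 1.5
x=10: ŷ = -27 + 1.6·10 = -11; r = -13.5 − (-11) = -2.5
x=11: ŷ = -27 + 1.6·11 = -9.4; r = -7.9 − (-9.4) = 1.5
SSE = 0.25 + 1 + 2.25 + 6.25 + 2.25 = 12
s = √(12/3) = √4 ≈ 2.0000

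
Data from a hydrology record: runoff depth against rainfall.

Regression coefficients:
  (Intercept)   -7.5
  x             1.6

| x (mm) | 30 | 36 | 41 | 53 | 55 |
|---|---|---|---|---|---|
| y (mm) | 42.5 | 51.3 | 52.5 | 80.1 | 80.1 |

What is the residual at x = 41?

r = -5.6

ŷ = -7.5 + 1.6·41 = 58.1
r = 52.5 − 58.1 = -5.6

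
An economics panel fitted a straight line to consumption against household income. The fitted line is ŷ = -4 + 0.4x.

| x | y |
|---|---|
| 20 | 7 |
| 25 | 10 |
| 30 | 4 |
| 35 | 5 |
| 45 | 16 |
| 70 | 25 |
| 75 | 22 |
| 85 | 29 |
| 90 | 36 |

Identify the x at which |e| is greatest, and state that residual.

x = 35, e = -5

x=20: ŷ = -4 + 0.4·20 = 4; e = 7 − 4 = 3
x=25: ŷ = -4 + 0.4·25 = 6; e = 10 − 6 = 4
x=30: ŷ = -4 + 0.4·30 = 8; e = 4 − 8 = -4
x=35: ŷ = -4 + 0.4·35 = 10; e = 5 − 10 = -5
x=45: ŷ = -4 + 0.4·45 = 14; e = 16 − 14 = 2
x=70: ŷ = -4 + 0.4·70 = 24; e = 25 − 24 = 1
x=75: ŷ = -4 + 0.4·75 = 26; e = 22 − 26 = -4
x=85: ŷ = -4 + 0.4·85 = 30; e = 29 − 30 = -1
x=90: ŷ = -4 + 0.4·90 = 32; e = 36 − 32 = 4
Largest |e| is 5 at x = 35, residual -5.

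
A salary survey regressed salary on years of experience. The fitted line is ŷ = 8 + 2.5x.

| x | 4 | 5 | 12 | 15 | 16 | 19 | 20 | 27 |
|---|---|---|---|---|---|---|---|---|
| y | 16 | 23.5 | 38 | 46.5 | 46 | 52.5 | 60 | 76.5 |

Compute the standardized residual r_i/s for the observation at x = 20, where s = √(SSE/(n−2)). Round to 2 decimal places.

0.87

x=4: ŷ = 8 + 2.5·4 = 18; r = 16 − 18 = -2
x=5: ŷ = 8 + 2.5·5 = 20.5; r = 23.5 − 20.5 = 3
x=12: ŷ = 8 + 2.5·12 = 38; r = 38 − 38 = 0
x=15: ŷ = 8 + 2.5·15 = 45.5; r = 46.5 − 45.5 = 1
x=16: ŷ = 8 + 2.5·16 = 48; r = 46 − 48 = -2
x=19: ŷ = 8 + 2.5·19 = 55.5; r = 52.5 − 55.5 = -3
x=20: ŷ = 8 + 2.5·20 = 58; r = 60 − 58 = 2
x=27: ŷ = 8 + 2.5·27 = 75.5; r = 76.5 − 75.5 = 1
SSE = 4 + 9 + 0 + 1 + 4 + 9 + 4 + 1 = 32
s = √(32/6) = 2.3094
r/s = 2 / 2.3094 = 0.87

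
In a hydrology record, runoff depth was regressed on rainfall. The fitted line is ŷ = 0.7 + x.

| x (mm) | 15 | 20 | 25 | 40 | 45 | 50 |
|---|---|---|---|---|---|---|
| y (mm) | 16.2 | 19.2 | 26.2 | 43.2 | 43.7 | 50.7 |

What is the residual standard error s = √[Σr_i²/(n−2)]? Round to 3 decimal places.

s = 1.803

x=15: ŷ = 0.7 + 15 = 15.7; r = 16.2 − 15.7 = 0.5
x=20: ŷ = 0.7 + 20 = 20.7; r = 19.2 − 20.7 = -1.5
x=25: ŷ = 0.7 + 25 = 25.7; r = 26.2 − 25.7 = 0.5
x=40: ŷ = 0.7 + 40 = 40.7; r = 43.2 − 40.7 = 2.5
x=45: ŷ = 0.7 + 45 = 45.7; r = 43.7 − 45.7 = -2
x=50: ŷ = 0.7 + 50 = 50.7; r = 50.7 − 50.7 = 0
SSE = 0.25 + 2.25 + 0.25 + 6.25 + 4 + 0 = 13
s = √(13/4) = √3.25 ≈ 1.803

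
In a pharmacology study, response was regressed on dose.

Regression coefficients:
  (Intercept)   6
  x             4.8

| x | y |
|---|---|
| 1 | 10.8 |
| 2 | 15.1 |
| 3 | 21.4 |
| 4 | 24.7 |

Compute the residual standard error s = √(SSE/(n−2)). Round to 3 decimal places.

x=1: ŷ = 6 + 4.8·1 = 10.8; e = 10.8 − 10.8 = 0
x=2: ŷ = 6 + 4.8·2 = 15.6; e = 15.1 − 15.6 = -0.5
x=3: ŷ = 6 + 4.8·3 = 20.4; e = 21.4 − 20.4 = 1
x=4: ŷ = 6 + 4.8·4 = 25.2; e = 24.7 − 25.2 = -0.5
SSE = 0 + 0.25 + 1 + 0.25 = 1.5
s = √(1.5/2) = √0.75 ≈ 0.866

s = 0.866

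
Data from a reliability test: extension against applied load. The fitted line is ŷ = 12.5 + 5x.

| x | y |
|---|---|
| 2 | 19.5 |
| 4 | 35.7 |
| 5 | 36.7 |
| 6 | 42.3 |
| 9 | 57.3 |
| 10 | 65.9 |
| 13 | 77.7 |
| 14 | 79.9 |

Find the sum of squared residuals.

x=2: ŷ = 12.5 + 5·2 = 22.5; r = 19.5 − 22.5 = -3
x=4: ŷ = 12.5 + 5·4 = 32.5; r = 35.7 − 32.5 = 3.2
x=5: ŷ = 12.5 + 5·5 = 37.5; r = 36.7 − 37.5 = -0.8
x=6: ŷ = 12.5 + 5·6 = 42.5; r = 42.3 − 42.5 = -0.2
x=9: ŷ = 12.5 + 5·9 = 57.5; r = 57.3 − 57.5 = -0.2
x=10: ŷ = 12.5 + 5·10 = 62.5; r = 65.9 − 62.5 = 3.4
x=13: ŷ = 12.5 + 5·13 = 77.5; r = 77.7 − 77.5 = 0.2
x=14: ŷ = 12.5 + 5·14 = 82.5; r = 79.9 − 82.5 = -2.6
SSE = 9 + 10.24 + 0.64 + 0.04 + 0.04 + 11.56 + 0.04 + 6.76 = 38.32

SSE = 38.32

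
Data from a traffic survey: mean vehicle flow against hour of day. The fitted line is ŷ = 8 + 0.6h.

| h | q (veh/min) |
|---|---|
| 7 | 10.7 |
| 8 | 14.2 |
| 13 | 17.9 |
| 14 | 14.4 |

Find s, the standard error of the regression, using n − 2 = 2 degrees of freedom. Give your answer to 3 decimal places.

h=7: ŷ = 8 + 0.6·7 = 12.2; r = 10.7 − 12.2 = -1.5
h=8: ŷ = 8 + 0.6·8 = 12.8; r = 14.2 − 12.8 = 1.4
h=13: ŷ = 8 + 0.6·13 = 15.8; r = 17.9 − 15.8 = 2.1
h=14: ŷ = 8 + 0.6·14 = 16.4; r = 14.4 − 16.4 = -2
SSE = 2.25 + 1.96 + 4.41 + 4 = 12.62
s = √(12.62/2) = √6.31 ≈ 2.512

s = 2.512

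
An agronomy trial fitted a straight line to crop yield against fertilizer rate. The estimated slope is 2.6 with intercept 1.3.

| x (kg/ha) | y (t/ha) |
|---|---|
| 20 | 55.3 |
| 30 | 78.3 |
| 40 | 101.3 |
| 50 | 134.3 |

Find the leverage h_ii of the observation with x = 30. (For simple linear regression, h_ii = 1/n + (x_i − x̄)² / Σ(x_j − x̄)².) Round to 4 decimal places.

h = 0.3000

x̄ = (20 + 30 + 40 + 50)/4 = 35
Σ(x − x̄)² = 225 + 25 + 25 + 225 = 500
h = 1/4 + (-5)²/500 = 0.25 + 0.05 = 0.3000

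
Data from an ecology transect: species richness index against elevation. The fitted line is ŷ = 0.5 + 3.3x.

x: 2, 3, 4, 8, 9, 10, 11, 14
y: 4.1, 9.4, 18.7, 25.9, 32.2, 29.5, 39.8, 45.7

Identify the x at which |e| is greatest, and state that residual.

x = 4, e = 5

x=2: ŷ = 0.5 + 3.3·2 = 7.1; e = 4.1 − 7.1 = -3
x=3: ŷ = 0.5 + 3.3·3 = 10.4; e = 9.4 − 10.4 = -1
x=4: ŷ = 0.5 + 3.3·4 = 13.7; e = 18.7 − 13.7 = 5
x=8: ŷ = 0.5 + 3.3·8 = 26.9; e = 25.9 − 26.9 = -1
x=9: ŷ = 0.5 + 3.3·9 = 30.2; e = 32.2 − 30.2 = 2
x=10: ŷ = 0.5 + 3.3·10 = 33.5; e = 29.5 − 33.5 = -4
x=11: ŷ = 0.5 + 3.3·11 = 36.8; e = 39.8 − 36.8 = 3
x=14: ŷ = 0.5 + 3.3·14 = 46.7; e = 45.7 − 46.7 = -1
Largest |e| is 5 at x = 4, residual 5.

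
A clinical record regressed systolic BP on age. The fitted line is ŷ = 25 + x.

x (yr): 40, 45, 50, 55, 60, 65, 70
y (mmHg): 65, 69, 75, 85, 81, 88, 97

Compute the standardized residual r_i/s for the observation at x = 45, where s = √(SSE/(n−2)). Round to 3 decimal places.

x=40: ŷ = 25 + 40 = 65; r = 65 − 65 = 0
x=45: ŷ = 25 + 45 = 70; r = 69 − 70 = -1
x=50: ŷ = 25 + 50 = 75; r = 75 − 75 = 0
x=55: ŷ = 25 + 55 = 80; r = 85 − 80 = 5
x=60: ŷ = 25 + 60 = 85; r = 81 − 85 = -4
x=65: ŷ = 25 + 65 = 90; r = 88 − 90 = -2
x=70: ŷ = 25 + 70 = 95; r = 97 − 95 = 2
SSE = 0 + 1 + 0 + 25 + 16 + 4 + 4 = 50
s = √(50/5) = 3.16228
r/s = -1 / 3.16228 = -0.316

-0.316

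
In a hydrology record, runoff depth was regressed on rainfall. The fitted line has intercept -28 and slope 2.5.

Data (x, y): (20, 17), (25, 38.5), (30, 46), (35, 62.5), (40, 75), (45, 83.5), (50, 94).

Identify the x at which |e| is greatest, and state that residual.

x=20: ŷ = -28 + 2.5·20 = 22; e = 17 − 22 = -5
x=25: ŷ = -28 + 2.5·25 = 34.5; e = 38.5 − 34.5 = 4
x=30: ŷ = -28 + 2.5·30 = 47; e = 46 − 47 = -1
x=35: ŷ = -28 + 2.5·35 = 59.5; e = 62.5 − 59.5 = 3
x=40: ŷ = -28 + 2.5·40 = 72; e = 75 − 72 = 3
x=45: ŷ = -28 + 2.5·45 = 84.5; e = 83.5 − 84.5 = -1
x=50: ŷ = -28 + 2.5·50 = 97; e = 94 − 97 = -3
Largest |e| is 5 at x = 20, residual -5.

x = 20, e = -5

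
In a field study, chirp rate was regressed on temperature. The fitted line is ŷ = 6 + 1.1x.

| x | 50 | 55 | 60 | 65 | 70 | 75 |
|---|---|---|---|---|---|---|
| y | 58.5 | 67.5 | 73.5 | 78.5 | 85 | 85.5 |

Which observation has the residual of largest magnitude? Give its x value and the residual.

x = 75, r = -3

x=50: ŷ = 6 + 1.1·50 = 61; r = 58.5 − 61 = -2.5
x=55: ŷ = 6 + 1.1·55 = 66.5; r = 67.5 − 66.5 = 1
x=60: ŷ = 6 + 1.1·60 = 72; r = 73.5 − 72 = 1.5
x=65: ŷ = 6 + 1.1·65 = 77.5; r = 78.5 − 77.5 = 1
x=70: ŷ = 6 + 1.1·70 = 83; r = 85 − 83 = 2
x=75: ŷ = 6 + 1.1·75 = 88.5; r = 85.5 − 88.5 = -3
Largest |r| is 3 at x = 75, residual -3.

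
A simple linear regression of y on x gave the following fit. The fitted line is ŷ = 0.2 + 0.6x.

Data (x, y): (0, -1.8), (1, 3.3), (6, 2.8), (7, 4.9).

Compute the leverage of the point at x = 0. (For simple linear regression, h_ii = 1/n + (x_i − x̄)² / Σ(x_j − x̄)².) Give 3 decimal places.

h = 0.581

x̄ = (0 + 1 + 6 + 7)/4 = 3.5
Σ(x − x̄)² = 12.25 + 6.25 + 6.25 + 12.25 = 37
h = 1/4 + (-3.5)²/37 = 0.25 + 0.331081 = 0.581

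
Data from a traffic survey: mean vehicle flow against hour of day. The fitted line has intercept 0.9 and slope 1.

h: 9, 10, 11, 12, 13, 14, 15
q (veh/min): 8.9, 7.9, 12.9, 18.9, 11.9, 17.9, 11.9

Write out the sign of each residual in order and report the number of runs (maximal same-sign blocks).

5 runs

h=9: ŷ = 0.9 + 9 = 9.9; e = 8.9 − 9.9 = -1
h=10: ŷ = 0.9 + 10 = 10.9; e = 7.9 − 10.9 = -3
h=11: ŷ = 0.9 + 11 = 11.9; e = 12.9 − 11.9 = 1
h=12: ŷ = 0.9 + 12 = 12.9; e = 18.9 − 12.9 = 6
h=13: ŷ = 0.9 + 13 = 13.9; e = 11.9 − 13.9 = -2
h=14: ŷ = 0.9 + 14 = 14.9; e = 17.9 − 14.9 = 3
h=15: ŷ = 0.9 + 15 = 15.9; e = 11.9 − 15.9 = -4
Signs: − − + + − + −
Runs: −×2, +×2, −×1, +×1, −×1 → 5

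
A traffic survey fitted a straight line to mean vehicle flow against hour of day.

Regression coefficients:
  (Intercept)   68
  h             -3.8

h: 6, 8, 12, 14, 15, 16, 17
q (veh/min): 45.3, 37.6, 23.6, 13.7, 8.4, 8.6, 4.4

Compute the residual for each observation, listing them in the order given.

0.1, 0, 1.2, -1.1, -2.6, 1.4, 1

h=6: q̂ = 68 − 3.8·6 = 45.2; r = 45.3 − 45.2 = 0.1
h=8: q̂ = 68 − 3.8·8 = 37.6; r = 37.6 − 37.6 = 0
h=12: q̂ = 68 − 3.8·12 = 22.4; r = 23.6 − 22.4 = 1.2
h=14: q̂ = 68 − 3.8·14 = 14.8; r = 13.7 − 14.8 = -1.1
h=15: q̂ = 68 − 3.8·15 = 11; r = 8.4 − 11 = -2.6
h=16: q̂ = 68 − 3.8·16 = 7.2; r = 8.6 − 7.2 = 1.4
h=17: q̂ = 68 − 3.8·17 = 3.4; r = 4.4 − 3.4 = 1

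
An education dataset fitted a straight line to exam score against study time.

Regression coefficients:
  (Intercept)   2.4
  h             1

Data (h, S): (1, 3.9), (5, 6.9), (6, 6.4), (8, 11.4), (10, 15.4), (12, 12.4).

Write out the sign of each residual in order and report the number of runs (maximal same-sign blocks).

h=1: ŷ = 2.4 + 1 = 3.4; r = 3.9 − 3.4 = 0.5
h=5: ŷ = 2.4 + 5 = 7.4; r = 6.9 − 7.4 = -0.5
h=6: ŷ = 2.4 + 6 = 8.4; r = 6.4 − 8.4 = -2
h=8: ŷ = 2.4 + 8 = 10.4; r = 11.4 − 10.4 = 1
h=10: ŷ = 2.4 + 10 = 12.4; r = 15.4 − 12.4 = 3
h=12: ŷ = 2.4 + 12 = 14.4; r = 12.4 − 14.4 = -2
Signs: + − − + + −
Runs: +×1, −×2, +×2, −×1 → 4

4 runs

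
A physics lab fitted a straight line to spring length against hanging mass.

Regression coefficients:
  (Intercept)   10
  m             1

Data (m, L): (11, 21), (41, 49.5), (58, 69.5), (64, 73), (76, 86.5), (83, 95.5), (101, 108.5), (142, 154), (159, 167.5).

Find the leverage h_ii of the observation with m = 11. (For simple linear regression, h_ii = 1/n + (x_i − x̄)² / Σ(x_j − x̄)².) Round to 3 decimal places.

m̄ = (11 + 41 + 58 + 64 + 76 + 83 + 101 + 142 + 159)/9 = 81.6667
Σ(m − m̄)² = 4993.78 + 1653.78 + 560.111 + 312.111 + 32.1111 + 1.77778 + 373.778 + 3640.11 + 5980.44 = 17548
h = 1/9 + (-70.6667)²/17548 = 0.111111 + 0.284578 = 0.396

h = 0.396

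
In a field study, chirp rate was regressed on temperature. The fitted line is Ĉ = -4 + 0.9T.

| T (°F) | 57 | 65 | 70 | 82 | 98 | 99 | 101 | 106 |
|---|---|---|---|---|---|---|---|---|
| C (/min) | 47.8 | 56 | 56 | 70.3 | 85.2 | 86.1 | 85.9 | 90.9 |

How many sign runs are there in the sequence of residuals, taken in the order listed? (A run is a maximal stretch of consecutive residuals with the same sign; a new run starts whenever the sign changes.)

T=57: Ĉ = -4 + 0.9·57 = 47.3; r = 47.8 − 47.3 = 0.5
T=65: Ĉ = -4 + 0.9·65 = 54.5; r = 56 − 54.5 = 1.5
T=70: Ĉ = -4 + 0.9·70 = 59; r = 56 − 59 = -3
T=82: Ĉ = -4 + 0.9·82 = 69.8; r = 70.3 − 69.8 = 0.5
T=98: Ĉ = -4 + 0.9·98 = 84.2; r = 85.2 − 84.2 = 1
T=99: Ĉ = -4 + 0.9·99 = 85.1; r = 86.1 − 85.1 = 1
T=101: Ĉ = -4 + 0.9·101 = 86.9; r = 85.9 − 86.9 = -1
T=106: Ĉ = -4 + 0.9·106 = 91.4; r = 90.9 − 91.4 = -0.5
Signs: + + − + + + − −
Runs: +×2, −×1, +×3, −×2 → 4

4 runs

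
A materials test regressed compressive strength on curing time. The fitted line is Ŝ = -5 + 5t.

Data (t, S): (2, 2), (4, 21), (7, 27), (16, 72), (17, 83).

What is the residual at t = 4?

e = 6

Ŝ = -5 + 5·4 = 15
e = 21 − 15 = 6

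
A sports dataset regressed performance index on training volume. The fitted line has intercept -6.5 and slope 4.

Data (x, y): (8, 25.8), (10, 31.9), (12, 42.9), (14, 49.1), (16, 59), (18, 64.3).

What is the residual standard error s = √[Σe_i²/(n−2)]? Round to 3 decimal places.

x=8: ŷ = -6.5 + 4·8 = 25.5; e = 25.8 − 25.5 = 0.3
x=10: ŷ = -6.5 + 4·10 = 33.5; e = 31.9 − 33.5 = -1.6
x=12: ŷ = -6.5 + 4·12 = 41.5; e = 42.9 − 41.5 = 1.4
x=14: ŷ = -6.5 + 4·14 = 49.5; e = 49.1 − 49.5 = -0.4
x=16: ŷ = -6.5 + 4·16 = 57.5; e = 59 − 57.5 = 1.5
x=18: ŷ = -6.5 + 4·18 = 65.5; e = 64.3 − 65.5 = -1.2
SSE = 0.09 + 2.56 + 1.96 + 0.16 + 2.25 + 1.44 = 8.46
s = √(8.46/4) = √2.115 ≈ 1.454

s = 1.454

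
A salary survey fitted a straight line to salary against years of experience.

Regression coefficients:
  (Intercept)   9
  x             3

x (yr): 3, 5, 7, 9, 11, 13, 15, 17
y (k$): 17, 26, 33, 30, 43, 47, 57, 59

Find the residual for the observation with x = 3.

ŷ = 9 + 3·3 = 18
e = 17 − 18 = -1

e = -1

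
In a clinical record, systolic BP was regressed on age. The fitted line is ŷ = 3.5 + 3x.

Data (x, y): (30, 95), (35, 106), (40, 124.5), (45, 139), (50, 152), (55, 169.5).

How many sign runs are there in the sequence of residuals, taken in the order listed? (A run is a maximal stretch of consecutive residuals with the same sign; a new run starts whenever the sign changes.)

x=30: ŷ = 3.5 + 3·30 = 93.5; r = 95 − 93.5 = 1.5
x=35: ŷ = 3.5 + 3·35 = 108.5; r = 106 − 108.5 = -2.5
x=40: ŷ = 3.5 + 3·40 = 123.5; r = 124.5 − 123.5 = 1
x=45: ŷ = 3.5 + 3·45 = 138.5; r = 139 − 138.5 = 0.5
x=50: ŷ = 3.5 + 3·50 = 153.5; r = 152 − 153.5 = -1.5
x=55: ŷ = 3.5 + 3·55 = 168.5; r = 169.5 − 168.5 = 1
Signs: + − + + − +
Runs: +×1, −×1, +×2, −×1, +×1 → 5

5 runs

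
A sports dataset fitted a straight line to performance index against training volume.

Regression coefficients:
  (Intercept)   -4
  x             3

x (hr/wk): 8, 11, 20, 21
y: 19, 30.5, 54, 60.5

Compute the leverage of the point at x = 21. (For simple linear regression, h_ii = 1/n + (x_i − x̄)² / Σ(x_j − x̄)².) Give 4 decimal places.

h = 0.5357

x̄ = (8 + 11 + 20 + 21)/4 = 15
Σ(x − x̄)² = 49 + 16 + 25 + 36 = 126
h = 1/4 + (6)²/126 = 0.25 + 0.285714 = 0.5357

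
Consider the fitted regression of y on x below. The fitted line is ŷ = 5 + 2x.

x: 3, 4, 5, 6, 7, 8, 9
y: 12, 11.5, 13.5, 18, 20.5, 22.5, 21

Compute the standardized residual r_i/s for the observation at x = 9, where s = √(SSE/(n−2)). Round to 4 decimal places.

-1.1547

x=3: ŷ = 5 + 2·3 = 11; r = 12 − 11 = 1
x=4: ŷ = 5 + 2·4 = 13; r = 11.5 − 13 = -1.5
x=5: ŷ = 5 + 2·5 = 15; r = 13.5 − 15 = -1.5
x=6: ŷ = 5 + 2·6 = 17; r = 18 − 17 = 1
x=7: ŷ = 5 + 2·7 = 19; r = 20.5 − 19 = 1.5
x=8: ŷ = 5 + 2·8 = 21; r = 22.5 − 21 = 1.5
x=9: ŷ = 5 + 2·9 = 23; r = 21 − 23 = -2
SSE = 1 + 2.25 + 2.25 + 1 + 2.25 + 2.25 + 4 = 15
s = √(15/5) = 1.73205
r/s = -2 / 1.73205 = -1.1547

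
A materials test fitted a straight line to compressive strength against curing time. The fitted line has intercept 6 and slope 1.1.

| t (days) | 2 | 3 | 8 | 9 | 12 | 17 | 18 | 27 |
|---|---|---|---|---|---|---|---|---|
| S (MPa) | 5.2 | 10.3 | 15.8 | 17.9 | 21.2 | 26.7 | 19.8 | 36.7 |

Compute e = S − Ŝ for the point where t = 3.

e = 1

Ŝ = 6 + 1.1·3 = 9.3
e = 10.3 − 9.3 = 1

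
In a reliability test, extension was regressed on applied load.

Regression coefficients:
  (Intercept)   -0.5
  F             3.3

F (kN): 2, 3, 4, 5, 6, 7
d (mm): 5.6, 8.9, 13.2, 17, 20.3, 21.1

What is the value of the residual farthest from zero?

e = -1.5

F=2: ŷ = -0.5 + 3.3·2 = 6.1; e = 5.6 − 6.1 = -0.5
F=3: ŷ = -0.5 + 3.3·3 = 9.4; e = 8.9 − 9.4 = -0.5
F=4: ŷ = -0.5 + 3.3·4 = 12.7; e = 13.2 − 12.7 = 0.5
F=5: ŷ = -0.5 + 3.3·5 = 16; e = 17 − 16 = 1
F=6: ŷ = -0.5 + 3.3·6 = 19.3; e = 20.3 − 19.3 = 1
F=7: ŷ = -0.5 + 3.3·7 = 22.6; e = 21.1 − 22.6 = -1.5
Largest |e| is 1.5 at F = 7, residual -1.5.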